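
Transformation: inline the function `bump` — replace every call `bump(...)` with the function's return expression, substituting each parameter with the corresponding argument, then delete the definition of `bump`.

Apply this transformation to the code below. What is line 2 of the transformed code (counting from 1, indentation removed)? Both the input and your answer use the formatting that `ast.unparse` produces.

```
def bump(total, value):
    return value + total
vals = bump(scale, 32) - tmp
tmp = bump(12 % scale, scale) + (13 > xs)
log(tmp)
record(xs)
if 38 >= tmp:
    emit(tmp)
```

tmp = scale + 12 % scale + (13 > xs)

Transformed code:
vals = 32 + scale - tmp
tmp = scale + 12 % scale + (13 > xs)
log(tmp)
record(xs)
if 38 >= tmp:
    emit(tmp)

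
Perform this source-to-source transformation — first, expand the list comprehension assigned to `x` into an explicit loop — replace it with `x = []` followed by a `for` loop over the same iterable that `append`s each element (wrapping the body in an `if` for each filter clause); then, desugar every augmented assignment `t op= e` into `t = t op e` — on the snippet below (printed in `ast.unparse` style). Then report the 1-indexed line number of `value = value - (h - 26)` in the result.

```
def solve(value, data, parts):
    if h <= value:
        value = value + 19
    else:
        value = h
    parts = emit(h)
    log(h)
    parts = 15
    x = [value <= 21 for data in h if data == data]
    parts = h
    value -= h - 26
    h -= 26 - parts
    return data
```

Transformed code:
def solve(value, data, parts):
    if h <= value:
        value = value + 19
    else:
        value = h
    parts = emit(h)
    log(h)
    parts = 15
    x = []
    for data in h:
        if data == data:
            x.append(value <= 21)
    parts = h
    value = value - (h - 26)
    h = h - (26 - parts)
    return data

14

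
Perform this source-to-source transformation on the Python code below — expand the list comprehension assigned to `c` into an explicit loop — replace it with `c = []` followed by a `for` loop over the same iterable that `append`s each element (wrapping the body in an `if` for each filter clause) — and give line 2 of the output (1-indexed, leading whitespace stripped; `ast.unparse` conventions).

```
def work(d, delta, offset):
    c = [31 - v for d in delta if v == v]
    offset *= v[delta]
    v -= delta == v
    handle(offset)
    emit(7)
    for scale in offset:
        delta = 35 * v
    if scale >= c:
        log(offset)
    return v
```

c = []

Transformed code:
def work(d, delta, offset):
    c = []
    for d in delta:
        if v == v:
            c.append(31 - v)
    offset *= v[delta]
    v -= delta == v
    handle(offset)
    emit(7)
    for scale in offset:
        delta = 35 * v
    if scale >= c:
        log(offset)
    return v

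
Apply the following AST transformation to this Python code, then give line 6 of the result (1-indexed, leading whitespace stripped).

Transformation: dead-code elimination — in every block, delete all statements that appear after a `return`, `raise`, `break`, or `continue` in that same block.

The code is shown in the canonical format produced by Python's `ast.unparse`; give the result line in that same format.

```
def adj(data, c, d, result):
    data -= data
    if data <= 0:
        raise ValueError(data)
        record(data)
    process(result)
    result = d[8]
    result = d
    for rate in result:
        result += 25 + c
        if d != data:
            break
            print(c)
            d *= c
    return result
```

result = d[8]

Transformed code:
def adj(data, c, d, result):
    data -= data
    if data <= 0:
        raise ValueError(data)
    process(result)
    result = d[8]
    result = d
    for rate in result:
        result += 25 + c
        if d != data:
            break
    return result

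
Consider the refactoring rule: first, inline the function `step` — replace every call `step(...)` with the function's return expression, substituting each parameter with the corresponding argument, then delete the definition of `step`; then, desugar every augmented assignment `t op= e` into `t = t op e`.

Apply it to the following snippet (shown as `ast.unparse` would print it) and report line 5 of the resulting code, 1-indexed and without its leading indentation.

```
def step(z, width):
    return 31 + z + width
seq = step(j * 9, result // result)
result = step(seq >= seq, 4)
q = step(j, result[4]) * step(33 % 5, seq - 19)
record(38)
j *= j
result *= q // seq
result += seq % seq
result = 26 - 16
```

j = j * j

Transformed code:
seq = 31 + j * 9 + result // result
result = 31 + (seq >= seq) + 4
q = (31 + j + result[4]) * (31 + 33 % 5 + (seq - 19))
record(38)
j = j * j
result = result * (q // seq)
result = result + seq % seq
result = 26 - 16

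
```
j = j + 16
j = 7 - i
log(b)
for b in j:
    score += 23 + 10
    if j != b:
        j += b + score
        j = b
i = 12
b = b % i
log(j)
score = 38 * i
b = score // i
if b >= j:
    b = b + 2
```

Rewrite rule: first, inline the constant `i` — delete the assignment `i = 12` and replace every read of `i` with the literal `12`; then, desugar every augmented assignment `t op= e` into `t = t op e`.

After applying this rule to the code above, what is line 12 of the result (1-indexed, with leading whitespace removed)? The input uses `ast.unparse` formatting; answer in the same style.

Transformed code:
j = j + 16
j = 7 - 12
log(b)
for b in j:
    score = score + (23 + 10)
    if j != b:
        j = j + (b + score)
        j = b
b = b % 12
log(j)
score = 38 * 12
b = score // 12
if b >= j:
    b = b + 2

b = score // 12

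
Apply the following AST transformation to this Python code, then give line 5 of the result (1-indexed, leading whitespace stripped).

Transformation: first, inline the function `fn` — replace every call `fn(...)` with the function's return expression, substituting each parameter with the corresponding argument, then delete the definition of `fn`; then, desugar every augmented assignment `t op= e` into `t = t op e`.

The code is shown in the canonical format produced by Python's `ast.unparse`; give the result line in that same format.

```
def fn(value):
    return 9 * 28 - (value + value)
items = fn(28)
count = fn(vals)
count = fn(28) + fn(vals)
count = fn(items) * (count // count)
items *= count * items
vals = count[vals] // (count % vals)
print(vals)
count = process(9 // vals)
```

items = items * (count * items)

Transformed code:
items = 9 * 28 - (28 + 28)
count = 9 * 28 - (vals + vals)
count = 9 * 28 - (28 + 28) + (9 * 28 - (vals + vals))
count = (9 * 28 - (items + items)) * (count // count)
items = items * (count * items)
vals = count[vals] // (count % vals)
print(vals)
count = process(9 // vals)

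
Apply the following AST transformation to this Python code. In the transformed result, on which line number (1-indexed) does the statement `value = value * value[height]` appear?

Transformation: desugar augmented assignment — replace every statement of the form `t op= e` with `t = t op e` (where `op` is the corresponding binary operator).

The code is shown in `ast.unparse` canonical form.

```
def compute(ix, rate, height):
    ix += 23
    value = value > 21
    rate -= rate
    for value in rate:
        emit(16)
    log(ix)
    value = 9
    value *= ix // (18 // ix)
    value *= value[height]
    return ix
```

Transformed code:
def compute(ix, rate, height):
    ix = ix + 23
    value = value > 21
    rate = rate - rate
    for value in rate:
        emit(16)
    log(ix)
    value = 9
    value = value * (ix // (18 // ix))
    value = value * value[height]
    return ix

10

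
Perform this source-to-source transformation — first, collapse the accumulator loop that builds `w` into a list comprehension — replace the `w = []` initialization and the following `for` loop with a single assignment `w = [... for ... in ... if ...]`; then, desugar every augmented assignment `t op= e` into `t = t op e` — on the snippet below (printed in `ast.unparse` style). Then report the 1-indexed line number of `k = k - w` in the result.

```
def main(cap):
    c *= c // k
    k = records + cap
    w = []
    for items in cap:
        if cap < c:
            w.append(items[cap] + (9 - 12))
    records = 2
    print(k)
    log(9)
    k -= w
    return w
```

8

Transformed code:
def main(cap):
    c = c * (c // k)
    k = records + cap
    w = [items[cap] + (9 - 12) for items in cap if cap < c]
    records = 2
    print(k)
    log(9)
    k = k - w
    return w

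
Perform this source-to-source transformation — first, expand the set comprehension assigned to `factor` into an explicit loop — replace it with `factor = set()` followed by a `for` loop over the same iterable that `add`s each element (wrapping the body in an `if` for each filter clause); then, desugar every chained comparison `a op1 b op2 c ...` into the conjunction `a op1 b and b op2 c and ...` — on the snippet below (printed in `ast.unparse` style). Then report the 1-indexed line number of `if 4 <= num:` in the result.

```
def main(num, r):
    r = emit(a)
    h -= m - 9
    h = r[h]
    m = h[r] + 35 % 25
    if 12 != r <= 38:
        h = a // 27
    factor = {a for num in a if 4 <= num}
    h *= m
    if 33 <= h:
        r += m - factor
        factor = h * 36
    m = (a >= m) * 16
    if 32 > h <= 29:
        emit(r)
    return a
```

Transformed code:
def main(num, r):
    r = emit(a)
    h -= m - 9
    h = r[h]
    m = h[r] + 35 % 25
    if 12 != r and r <= 38:
        h = a // 27
    factor = set()
    for num in a:
        if 4 <= num:
            factor.add(a)
    h *= m
    if 33 <= h:
        r += m - factor
        factor = h * 36
    m = (a >= m) * 16
    if 32 > h and h <= 29:
        emit(r)
    return a

10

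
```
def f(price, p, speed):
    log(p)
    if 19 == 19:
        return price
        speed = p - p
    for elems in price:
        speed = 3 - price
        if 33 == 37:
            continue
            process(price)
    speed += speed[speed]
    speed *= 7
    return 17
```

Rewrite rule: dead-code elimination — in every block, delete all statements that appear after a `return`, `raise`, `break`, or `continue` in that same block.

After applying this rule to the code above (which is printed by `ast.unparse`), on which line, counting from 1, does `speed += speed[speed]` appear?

9

Transformed code:
def f(price, p, speed):
    log(p)
    if 19 == 19:
        return price
    for elems in price:
        speed = 3 - price
        if 33 == 37:
            continue
    speed += speed[speed]
    speed *= 7
    return 17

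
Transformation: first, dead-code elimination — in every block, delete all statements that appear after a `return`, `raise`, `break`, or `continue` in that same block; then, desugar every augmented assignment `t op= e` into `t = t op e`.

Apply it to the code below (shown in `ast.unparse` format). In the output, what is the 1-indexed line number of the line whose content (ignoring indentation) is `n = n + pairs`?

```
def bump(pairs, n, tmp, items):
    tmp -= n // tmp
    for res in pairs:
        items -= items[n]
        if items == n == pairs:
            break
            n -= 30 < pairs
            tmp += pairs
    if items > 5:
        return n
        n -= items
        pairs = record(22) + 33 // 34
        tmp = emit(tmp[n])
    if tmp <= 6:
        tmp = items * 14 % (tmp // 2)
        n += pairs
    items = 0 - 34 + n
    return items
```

11

Transformed code:
def bump(pairs, n, tmp, items):
    tmp = tmp - n // tmp
    for res in pairs:
        items = items - items[n]
        if items == n == pairs:
            break
    if items > 5:
        return n
    if tmp <= 6:
        tmp = items * 14 % (tmp // 2)
        n = n + pairs
    items = 0 - 34 + n
    return items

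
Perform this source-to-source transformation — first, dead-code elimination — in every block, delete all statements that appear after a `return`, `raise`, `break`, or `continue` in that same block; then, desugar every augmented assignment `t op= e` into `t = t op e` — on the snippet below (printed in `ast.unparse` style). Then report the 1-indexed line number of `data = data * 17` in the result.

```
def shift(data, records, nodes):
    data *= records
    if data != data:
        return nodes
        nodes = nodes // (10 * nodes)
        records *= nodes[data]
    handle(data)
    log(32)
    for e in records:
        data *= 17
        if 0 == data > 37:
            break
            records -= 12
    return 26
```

8

Transformed code:
def shift(data, records, nodes):
    data = data * records
    if data != data:
        return nodes
    handle(data)
    log(32)
    for e in records:
        data = data * 17
        if 0 == data > 37:
            break
    return 26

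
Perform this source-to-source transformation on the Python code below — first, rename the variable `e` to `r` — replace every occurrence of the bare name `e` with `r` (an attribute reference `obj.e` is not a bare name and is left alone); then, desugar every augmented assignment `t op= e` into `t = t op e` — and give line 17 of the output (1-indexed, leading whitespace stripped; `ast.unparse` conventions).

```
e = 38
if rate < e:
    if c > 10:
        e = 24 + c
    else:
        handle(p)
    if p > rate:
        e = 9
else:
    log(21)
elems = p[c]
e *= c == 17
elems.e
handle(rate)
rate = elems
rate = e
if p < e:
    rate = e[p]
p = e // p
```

if p < r:

Transformed code:
r = 38
if rate < r:
    if c > 10:
        r = 24 + c
    else:
        handle(p)
    if p > rate:
        r = 9
else:
    log(21)
elems = p[c]
r = r * (c == 17)
elems.e
handle(rate)
rate = elems
rate = r
if p < r:
    rate = r[p]
p = r // p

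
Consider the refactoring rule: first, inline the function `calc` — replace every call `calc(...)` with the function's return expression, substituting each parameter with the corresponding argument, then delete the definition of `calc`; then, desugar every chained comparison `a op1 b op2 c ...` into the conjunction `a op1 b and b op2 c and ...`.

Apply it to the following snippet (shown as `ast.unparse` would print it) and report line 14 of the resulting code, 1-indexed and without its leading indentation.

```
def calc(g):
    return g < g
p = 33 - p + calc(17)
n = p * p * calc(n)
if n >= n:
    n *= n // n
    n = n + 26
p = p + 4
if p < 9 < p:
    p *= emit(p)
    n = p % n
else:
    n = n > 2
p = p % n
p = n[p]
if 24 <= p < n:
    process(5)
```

Transformed code:
p = 33 - p + (17 < 17)
n = p * p * (n < n)
if n >= n:
    n *= n // n
    n = n + 26
p = p + 4
if p < 9 and 9 < p:
    p *= emit(p)
    n = p % n
else:
    n = n > 2
p = p % n
p = n[p]
if 24 <= p and p < n:
    process(5)

if 24 <= p and p < n:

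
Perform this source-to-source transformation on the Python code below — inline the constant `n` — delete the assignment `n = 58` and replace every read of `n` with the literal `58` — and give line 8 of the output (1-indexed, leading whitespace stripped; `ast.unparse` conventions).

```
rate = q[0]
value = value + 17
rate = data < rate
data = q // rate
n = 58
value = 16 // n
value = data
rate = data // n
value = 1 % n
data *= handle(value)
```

value = 1 % 58

Transformed code:
rate = q[0]
value = value + 17
rate = data < rate
data = q // rate
value = 16 // 58
value = data
rate = data // 58
value = 1 % 58
data *= handle(value)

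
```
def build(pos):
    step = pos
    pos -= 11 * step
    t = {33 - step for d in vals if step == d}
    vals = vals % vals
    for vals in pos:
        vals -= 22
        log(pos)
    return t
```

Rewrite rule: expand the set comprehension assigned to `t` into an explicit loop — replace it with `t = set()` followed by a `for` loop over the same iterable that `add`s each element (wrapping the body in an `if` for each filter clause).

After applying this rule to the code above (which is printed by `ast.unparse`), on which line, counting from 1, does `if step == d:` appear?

6

Transformed code:
def build(pos):
    step = pos
    pos -= 11 * step
    t = set()
    for d in vals:
        if step == d:
            t.add(33 - step)
    vals = vals % vals
    for vals in pos:
        vals -= 22
        log(pos)
    return t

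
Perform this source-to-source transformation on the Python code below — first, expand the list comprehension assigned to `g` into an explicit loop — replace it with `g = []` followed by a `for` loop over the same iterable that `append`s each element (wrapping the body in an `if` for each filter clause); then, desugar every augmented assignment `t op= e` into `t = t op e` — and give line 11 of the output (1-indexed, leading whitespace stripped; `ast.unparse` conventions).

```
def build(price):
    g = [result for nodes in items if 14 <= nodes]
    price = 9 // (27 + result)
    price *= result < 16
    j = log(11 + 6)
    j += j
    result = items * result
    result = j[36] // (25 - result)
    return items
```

result = j[36] // (25 - result)

Transformed code:
def build(price):
    g = []
    for nodes in items:
        if 14 <= nodes:
            g.append(result)
    price = 9 // (27 + result)
    price = price * (result < 16)
    j = log(11 + 6)
    j = j + j
    result = items * result
    result = j[36] // (25 - result)
    return items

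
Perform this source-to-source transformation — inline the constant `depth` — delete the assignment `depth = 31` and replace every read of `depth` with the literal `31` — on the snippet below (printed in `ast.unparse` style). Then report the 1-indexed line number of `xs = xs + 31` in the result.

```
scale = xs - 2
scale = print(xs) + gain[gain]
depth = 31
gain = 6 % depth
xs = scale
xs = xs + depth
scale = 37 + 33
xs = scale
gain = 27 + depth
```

5

Transformed code:
scale = xs - 2
scale = print(xs) + gain[gain]
gain = 6 % 31
xs = scale
xs = xs + 31
scale = 37 + 33
xs = scale
gain = 27 + 31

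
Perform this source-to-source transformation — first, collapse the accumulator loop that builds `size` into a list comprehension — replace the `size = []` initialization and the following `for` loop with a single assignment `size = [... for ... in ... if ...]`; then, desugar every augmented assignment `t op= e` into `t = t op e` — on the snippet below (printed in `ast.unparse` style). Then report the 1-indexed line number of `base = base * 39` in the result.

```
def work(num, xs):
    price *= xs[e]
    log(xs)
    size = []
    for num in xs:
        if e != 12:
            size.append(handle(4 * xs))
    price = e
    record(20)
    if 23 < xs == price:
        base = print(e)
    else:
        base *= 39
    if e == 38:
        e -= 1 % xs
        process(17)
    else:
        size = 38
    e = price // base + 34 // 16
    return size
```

10

Transformed code:
def work(num, xs):
    price = price * xs[e]
    log(xs)
    size = [handle(4 * xs) for num in xs if e != 12]
    price = e
    record(20)
    if 23 < xs == price:
        base = print(e)
    else:
        base = base * 39
    if e == 38:
        e = e - 1 % xs
        process(17)
    else:
        size = 38
    e = price // base + 34 // 16
    return size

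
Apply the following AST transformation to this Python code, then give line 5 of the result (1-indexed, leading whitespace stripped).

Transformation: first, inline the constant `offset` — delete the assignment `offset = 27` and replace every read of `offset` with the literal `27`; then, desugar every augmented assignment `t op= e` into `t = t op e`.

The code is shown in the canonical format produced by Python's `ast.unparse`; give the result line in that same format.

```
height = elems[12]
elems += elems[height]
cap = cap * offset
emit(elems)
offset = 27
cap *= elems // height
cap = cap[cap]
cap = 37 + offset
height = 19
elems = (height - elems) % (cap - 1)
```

cap = cap * (elems // height)

Transformed code:
height = elems[12]
elems = elems + elems[height]
cap = cap * 27
emit(elems)
cap = cap * (elems // height)
cap = cap[cap]
cap = 37 + 27
height = 19
elems = (height - elems) % (cap - 1)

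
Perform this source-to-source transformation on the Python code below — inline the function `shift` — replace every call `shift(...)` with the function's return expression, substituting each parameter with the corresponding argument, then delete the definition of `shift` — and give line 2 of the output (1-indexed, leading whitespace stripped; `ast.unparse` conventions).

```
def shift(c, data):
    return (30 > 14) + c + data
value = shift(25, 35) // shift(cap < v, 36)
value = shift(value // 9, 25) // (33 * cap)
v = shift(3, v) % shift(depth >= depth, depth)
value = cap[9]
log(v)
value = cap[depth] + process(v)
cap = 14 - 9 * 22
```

value = ((30 > 14) + value // 9 + 25) // (33 * cap)

Transformed code:
value = ((30 > 14) + 25 + 35) // ((30 > 14) + (cap < v) + 36)
value = ((30 > 14) + value // 9 + 25) // (33 * cap)
v = ((30 > 14) + 3 + v) % ((30 > 14) + (depth >= depth) + depth)
value = cap[9]
log(v)
value = cap[depth] + process(v)
cap = 14 - 9 * 22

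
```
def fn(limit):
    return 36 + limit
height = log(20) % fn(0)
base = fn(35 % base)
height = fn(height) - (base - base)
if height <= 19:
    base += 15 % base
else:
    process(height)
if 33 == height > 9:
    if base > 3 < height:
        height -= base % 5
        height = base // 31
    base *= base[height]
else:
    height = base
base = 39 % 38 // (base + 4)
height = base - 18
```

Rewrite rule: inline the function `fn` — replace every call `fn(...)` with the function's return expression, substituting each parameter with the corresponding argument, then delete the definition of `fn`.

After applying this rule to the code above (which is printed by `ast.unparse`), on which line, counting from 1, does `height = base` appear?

14

Transformed code:
height = log(20) % (36 + 0)
base = 36 + 35 % base
height = 36 + height - (base - base)
if height <= 19:
    base += 15 % base
else:
    process(height)
if 33 == height > 9:
    if base > 3 < height:
        height -= base % 5
        height = base // 31
    base *= base[height]
else:
    height = base
base = 39 % 38 // (base + 4)
height = base - 18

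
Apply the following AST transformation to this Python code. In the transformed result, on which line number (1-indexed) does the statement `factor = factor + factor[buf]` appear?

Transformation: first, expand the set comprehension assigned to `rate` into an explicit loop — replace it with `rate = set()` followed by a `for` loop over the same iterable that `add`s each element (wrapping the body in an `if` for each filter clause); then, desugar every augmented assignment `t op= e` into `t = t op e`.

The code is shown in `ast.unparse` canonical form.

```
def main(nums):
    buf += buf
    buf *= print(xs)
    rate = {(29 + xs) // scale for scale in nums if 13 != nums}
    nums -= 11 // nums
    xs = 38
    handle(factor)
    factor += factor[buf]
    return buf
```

Transformed code:
def main(nums):
    buf = buf + buf
    buf = buf * print(xs)
    rate = set()
    for scale in nums:
        if 13 != nums:
            rate.add((29 + xs) // scale)
    nums = nums - 11 // nums
    xs = 38
    handle(factor)
    factor = factor + factor[buf]
    return buf

11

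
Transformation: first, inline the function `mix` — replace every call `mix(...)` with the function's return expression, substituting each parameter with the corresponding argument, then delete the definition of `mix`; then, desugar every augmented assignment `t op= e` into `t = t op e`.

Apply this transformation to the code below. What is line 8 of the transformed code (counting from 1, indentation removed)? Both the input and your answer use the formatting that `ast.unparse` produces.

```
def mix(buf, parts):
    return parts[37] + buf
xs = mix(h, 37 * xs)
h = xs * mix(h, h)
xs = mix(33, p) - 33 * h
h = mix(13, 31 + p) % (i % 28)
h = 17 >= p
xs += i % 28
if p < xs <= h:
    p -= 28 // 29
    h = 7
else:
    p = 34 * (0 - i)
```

Transformed code:
xs = (37 * xs)[37] + h
h = xs * (h[37] + h)
xs = p[37] + 33 - 33 * h
h = ((31 + p)[37] + 13) % (i % 28)
h = 17 >= p
xs = xs + i % 28
if p < xs <= h:
    p = p - 28 // 29
    h = 7
else:
    p = 34 * (0 - i)

p = p - 28 // 29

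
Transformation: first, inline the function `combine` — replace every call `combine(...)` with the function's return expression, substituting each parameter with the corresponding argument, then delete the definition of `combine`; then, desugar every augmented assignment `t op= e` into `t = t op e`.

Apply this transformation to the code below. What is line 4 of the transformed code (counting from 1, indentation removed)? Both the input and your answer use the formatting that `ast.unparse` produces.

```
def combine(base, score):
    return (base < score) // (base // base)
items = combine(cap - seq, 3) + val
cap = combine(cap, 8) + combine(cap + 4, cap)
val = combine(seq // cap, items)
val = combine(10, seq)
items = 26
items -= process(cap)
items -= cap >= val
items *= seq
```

Transformed code:
items = (cap - seq < 3) // ((cap - seq) // (cap - seq)) + val
cap = (cap < 8) // (cap // cap) + (cap + 4 < cap) // ((cap + 4) // (cap + 4))
val = (seq // cap < items) // (seq // cap // (seq // cap))
val = (10 < seq) // (10 // 10)
items = 26
items = items - process(cap)
items = items - (cap >= val)
items = items * seq

val = (10 < seq) // (10 // 10)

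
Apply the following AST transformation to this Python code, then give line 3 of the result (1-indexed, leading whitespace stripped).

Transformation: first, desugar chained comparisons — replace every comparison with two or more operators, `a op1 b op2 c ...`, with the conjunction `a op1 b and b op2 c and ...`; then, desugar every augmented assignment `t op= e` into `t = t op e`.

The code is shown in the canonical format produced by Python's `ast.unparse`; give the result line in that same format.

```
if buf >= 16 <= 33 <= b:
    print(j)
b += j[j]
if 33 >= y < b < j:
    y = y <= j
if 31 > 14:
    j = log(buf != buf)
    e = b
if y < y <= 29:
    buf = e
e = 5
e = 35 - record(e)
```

Transformed code:
if buf >= 16 and 16 <= 33 and (33 <= b):
    print(j)
b = b + j[j]
if 33 >= y and y < b and (b < j):
    y = y <= j
if 31 > 14:
    j = log(buf != buf)
    e = b
if y < y and y <= 29:
    buf = e
e = 5
e = 35 - record(e)

b = b + j[j]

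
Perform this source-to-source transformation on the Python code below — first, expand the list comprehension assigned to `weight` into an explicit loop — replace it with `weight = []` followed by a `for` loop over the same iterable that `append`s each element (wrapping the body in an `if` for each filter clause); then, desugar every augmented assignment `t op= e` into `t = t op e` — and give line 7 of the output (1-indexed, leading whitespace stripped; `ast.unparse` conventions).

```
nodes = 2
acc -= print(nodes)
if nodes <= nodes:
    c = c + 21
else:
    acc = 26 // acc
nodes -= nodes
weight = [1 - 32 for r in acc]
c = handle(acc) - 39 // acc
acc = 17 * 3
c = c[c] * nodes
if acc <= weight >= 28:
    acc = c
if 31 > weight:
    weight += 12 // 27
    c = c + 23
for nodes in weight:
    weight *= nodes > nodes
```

Transformed code:
nodes = 2
acc = acc - print(nodes)
if nodes <= nodes:
    c = c + 21
else:
    acc = 26 // acc
nodes = nodes - nodes
weight = []
for r in acc:
    weight.append(1 - 32)
c = handle(acc) - 39 // acc
acc = 17 * 3
c = c[c] * nodes
if acc <= weight >= 28:
    acc = c
if 31 > weight:
    weight = weight + 12 // 27
    c = c + 23
for nodes in weight:
    weight = weight * (nodes > nodes)

nodes = nodes - nodes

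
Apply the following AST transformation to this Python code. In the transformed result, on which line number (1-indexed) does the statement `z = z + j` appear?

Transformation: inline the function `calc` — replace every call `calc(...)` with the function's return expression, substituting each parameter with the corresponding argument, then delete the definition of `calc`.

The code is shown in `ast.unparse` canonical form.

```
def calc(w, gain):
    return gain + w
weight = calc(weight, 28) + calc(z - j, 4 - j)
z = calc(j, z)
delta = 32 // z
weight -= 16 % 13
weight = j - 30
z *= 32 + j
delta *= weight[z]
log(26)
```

2

Transformed code:
weight = 28 + weight + (4 - j + (z - j))
z = z + j
delta = 32 // z
weight -= 16 % 13
weight = j - 30
z *= 32 + j
delta *= weight[z]
log(26)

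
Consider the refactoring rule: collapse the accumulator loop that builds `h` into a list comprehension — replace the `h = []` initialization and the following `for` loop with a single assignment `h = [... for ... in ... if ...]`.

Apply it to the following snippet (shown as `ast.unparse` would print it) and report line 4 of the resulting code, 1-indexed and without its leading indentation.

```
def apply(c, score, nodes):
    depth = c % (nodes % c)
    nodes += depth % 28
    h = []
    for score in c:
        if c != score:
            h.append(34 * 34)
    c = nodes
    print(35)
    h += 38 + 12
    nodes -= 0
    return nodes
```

h = [34 * 34 for score in c if c != score]

Transformed code:
def apply(c, score, nodes):
    depth = c % (nodes % c)
    nodes += depth % 28
    h = [34 * 34 for score in c if c != score]
    c = nodes
    print(35)
    h += 38 + 12
    nodes -= 0
    return nodes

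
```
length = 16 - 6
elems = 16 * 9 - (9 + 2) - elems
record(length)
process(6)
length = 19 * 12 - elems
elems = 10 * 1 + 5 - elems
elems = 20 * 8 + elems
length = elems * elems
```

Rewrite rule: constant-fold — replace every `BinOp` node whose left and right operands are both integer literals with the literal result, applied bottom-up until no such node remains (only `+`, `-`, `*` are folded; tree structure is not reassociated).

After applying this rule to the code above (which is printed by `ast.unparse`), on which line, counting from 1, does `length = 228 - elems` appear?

5

Transformed code:
length = 10
elems = 133 - elems
record(length)
process(6)
length = 228 - elems
elems = 15 - elems
elems = 160 + elems
length = elems * elems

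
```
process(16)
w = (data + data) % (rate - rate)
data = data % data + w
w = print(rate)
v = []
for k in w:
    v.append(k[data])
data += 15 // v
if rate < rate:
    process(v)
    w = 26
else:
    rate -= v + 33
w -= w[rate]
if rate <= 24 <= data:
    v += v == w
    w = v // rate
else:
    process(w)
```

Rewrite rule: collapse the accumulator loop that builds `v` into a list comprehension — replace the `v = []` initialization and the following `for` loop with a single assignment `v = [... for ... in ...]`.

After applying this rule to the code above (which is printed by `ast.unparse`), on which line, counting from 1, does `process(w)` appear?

17

Transformed code:
process(16)
w = (data + data) % (rate - rate)
data = data % data + w
w = print(rate)
v = [k[data] for k in w]
data += 15 // v
if rate < rate:
    process(v)
    w = 26
else:
    rate -= v + 33
w -= w[rate]
if rate <= 24 <= data:
    v += v == w
    w = v // rate
else:
    process(w)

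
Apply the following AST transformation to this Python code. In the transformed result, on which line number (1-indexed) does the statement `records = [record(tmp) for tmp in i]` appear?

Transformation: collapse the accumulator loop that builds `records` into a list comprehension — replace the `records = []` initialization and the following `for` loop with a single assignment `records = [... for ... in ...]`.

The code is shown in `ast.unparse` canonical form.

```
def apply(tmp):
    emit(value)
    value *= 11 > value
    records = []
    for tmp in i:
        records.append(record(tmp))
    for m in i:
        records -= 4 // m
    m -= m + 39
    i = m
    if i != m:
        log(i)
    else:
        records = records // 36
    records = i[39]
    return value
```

Transformed code:
def apply(tmp):
    emit(value)
    value *= 11 > value
    records = [record(tmp) for tmp in i]
    for m in i:
        records -= 4 // m
    m -= m + 39
    i = m
    if i != m:
        log(i)
    else:
        records = records // 36
    records = i[39]
    return value

4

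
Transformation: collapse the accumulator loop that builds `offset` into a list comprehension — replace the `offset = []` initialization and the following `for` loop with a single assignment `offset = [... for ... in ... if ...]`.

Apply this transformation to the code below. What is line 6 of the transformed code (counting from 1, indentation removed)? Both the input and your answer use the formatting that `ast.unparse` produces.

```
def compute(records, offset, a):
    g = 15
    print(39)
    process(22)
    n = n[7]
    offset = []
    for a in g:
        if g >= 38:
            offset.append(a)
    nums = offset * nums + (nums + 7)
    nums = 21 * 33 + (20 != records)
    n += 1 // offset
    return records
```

Transformed code:
def compute(records, offset, a):
    g = 15
    print(39)
    process(22)
    n = n[7]
    offset = [a for a in g if g >= 38]
    nums = offset * nums + (nums + 7)
    nums = 21 * 33 + (20 != records)
    n += 1 // offset
    return records

offset = [a for a in g if g >= 38]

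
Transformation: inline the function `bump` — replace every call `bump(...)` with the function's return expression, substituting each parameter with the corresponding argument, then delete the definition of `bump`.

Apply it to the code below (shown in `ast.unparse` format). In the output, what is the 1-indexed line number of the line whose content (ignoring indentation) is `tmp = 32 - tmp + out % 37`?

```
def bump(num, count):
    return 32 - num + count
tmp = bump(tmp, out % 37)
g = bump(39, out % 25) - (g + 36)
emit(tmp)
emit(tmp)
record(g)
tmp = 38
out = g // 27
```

1

Transformed code:
tmp = 32 - tmp + out % 37
g = 32 - 39 + out % 25 - (g + 36)
emit(tmp)
emit(tmp)
record(g)
tmp = 38
out = g // 27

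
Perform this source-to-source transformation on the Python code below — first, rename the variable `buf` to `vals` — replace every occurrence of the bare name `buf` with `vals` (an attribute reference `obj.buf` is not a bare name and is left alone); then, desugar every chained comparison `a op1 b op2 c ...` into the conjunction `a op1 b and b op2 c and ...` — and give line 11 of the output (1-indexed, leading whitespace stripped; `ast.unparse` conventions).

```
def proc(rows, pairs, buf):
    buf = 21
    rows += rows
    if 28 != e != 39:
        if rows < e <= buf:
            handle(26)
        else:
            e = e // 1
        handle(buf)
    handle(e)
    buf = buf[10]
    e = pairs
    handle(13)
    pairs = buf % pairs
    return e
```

Transformed code:
def proc(rows, pairs, vals):
    vals = 21
    rows += rows
    if 28 != e and e != 39:
        if rows < e and e <= vals:
            handle(26)
        else:
            e = e // 1
        handle(vals)
    handle(e)
    vals = vals[10]
    e = pairs
    handle(13)
    pairs = vals % pairs
    return e

vals = vals[10]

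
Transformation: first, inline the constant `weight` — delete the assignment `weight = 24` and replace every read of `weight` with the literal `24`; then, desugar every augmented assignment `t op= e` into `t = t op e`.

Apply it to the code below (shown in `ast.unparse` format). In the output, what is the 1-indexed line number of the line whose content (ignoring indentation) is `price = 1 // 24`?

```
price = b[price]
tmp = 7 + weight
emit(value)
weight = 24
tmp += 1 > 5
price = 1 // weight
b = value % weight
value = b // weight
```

Transformed code:
price = b[price]
tmp = 7 + 24
emit(value)
tmp = tmp + (1 > 5)
price = 1 // 24
b = value % 24
value = b // 24

5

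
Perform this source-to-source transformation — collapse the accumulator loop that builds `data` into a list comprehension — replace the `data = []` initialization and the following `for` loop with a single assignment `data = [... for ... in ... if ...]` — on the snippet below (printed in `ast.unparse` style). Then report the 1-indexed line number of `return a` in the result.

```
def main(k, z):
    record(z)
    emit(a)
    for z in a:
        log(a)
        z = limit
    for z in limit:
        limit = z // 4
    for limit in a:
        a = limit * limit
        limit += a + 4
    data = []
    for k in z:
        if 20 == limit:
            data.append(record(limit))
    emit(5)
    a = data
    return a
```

Transformed code:
def main(k, z):
    record(z)
    emit(a)
    for z in a:
        log(a)
        z = limit
    for z in limit:
        limit = z // 4
    for limit in a:
        a = limit * limit
        limit += a + 4
    data = [record(limit) for k in z if 20 == limit]
    emit(5)
    a = data
    return a

15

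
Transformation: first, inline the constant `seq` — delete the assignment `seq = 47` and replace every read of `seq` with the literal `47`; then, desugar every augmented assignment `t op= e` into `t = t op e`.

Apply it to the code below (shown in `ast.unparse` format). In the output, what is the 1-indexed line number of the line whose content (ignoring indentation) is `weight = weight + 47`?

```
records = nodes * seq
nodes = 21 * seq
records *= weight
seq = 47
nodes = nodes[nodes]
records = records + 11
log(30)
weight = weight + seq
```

Transformed code:
records = nodes * 47
nodes = 21 * 47
records = records * weight
nodes = nodes[nodes]
records = records + 11
log(30)
weight = weight + 47

7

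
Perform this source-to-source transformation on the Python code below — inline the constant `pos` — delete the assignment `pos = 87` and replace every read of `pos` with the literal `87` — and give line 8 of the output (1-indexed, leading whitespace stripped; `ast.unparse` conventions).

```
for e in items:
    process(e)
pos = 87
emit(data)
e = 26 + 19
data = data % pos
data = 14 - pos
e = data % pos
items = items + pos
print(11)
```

items = items + 87

Transformed code:
for e in items:
    process(e)
emit(data)
e = 26 + 19
data = data % 87
data = 14 - 87
e = data % 87
items = items + 87
print(11)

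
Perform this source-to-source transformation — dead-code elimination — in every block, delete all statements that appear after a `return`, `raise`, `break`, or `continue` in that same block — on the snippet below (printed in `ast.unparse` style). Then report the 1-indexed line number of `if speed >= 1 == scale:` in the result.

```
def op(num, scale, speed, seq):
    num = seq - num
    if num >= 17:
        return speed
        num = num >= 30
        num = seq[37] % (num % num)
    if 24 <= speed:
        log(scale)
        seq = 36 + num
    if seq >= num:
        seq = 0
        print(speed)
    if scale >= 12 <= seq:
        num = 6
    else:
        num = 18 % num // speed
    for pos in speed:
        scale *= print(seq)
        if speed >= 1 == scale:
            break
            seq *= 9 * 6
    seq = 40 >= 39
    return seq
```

Transformed code:
def op(num, scale, speed, seq):
    num = seq - num
    if num >= 17:
        return speed
    if 24 <= speed:
        log(scale)
        seq = 36 + num
    if seq >= num:
        seq = 0
        print(speed)
    if scale >= 12 <= seq:
        num = 6
    else:
        num = 18 % num // speed
    for pos in speed:
        scale *= print(seq)
        if speed >= 1 == scale:
            break
    seq = 40 >= 39
    return seq

17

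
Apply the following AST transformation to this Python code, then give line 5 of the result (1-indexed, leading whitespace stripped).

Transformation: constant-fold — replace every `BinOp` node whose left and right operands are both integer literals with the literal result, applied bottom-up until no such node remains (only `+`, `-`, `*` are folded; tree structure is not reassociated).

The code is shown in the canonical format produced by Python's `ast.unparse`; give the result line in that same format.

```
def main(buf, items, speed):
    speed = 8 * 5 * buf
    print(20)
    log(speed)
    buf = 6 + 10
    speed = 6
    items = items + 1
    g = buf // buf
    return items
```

buf = 16

Transformed code:
def main(buf, items, speed):
    speed = 40 * buf
    print(20)
    log(speed)
    buf = 16
    speed = 6
    items = items + 1
    g = buf // buf
    return items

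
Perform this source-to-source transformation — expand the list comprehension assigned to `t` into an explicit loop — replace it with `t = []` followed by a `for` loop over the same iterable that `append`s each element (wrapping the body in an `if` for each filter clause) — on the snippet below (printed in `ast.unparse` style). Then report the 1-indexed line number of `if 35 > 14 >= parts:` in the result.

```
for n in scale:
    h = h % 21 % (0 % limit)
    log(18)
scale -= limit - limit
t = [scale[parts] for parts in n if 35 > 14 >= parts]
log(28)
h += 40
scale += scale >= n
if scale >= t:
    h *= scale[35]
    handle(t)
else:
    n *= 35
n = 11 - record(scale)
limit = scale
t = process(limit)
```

7

Transformed code:
for n in scale:
    h = h % 21 % (0 % limit)
    log(18)
scale -= limit - limit
t = []
for parts in n:
    if 35 > 14 >= parts:
        t.append(scale[parts])
log(28)
h += 40
scale += scale >= n
if scale >= t:
    h *= scale[35]
    handle(t)
else:
    n *= 35
n = 11 - record(scale)
limit = scale
t = process(limit)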